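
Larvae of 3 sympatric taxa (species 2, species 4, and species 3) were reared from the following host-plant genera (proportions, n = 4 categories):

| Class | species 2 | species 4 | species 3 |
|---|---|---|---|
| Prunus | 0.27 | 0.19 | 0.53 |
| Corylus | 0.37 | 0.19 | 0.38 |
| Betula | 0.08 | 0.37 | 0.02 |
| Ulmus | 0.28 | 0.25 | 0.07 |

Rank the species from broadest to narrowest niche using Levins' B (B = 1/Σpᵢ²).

Σp_2ᵢ² = 0.27² + 0.37² + 0.08² + 0.28² = 0.0729 + 0.1369 + 0.0064 + 0.0784 = 0.2946
B_2 = 1 / 0.2946 = 3.3944
Σp_4ᵢ² = 0.19² + 0.19² + 0.37² + 0.25² = 0.0361 + 0.0361 + 0.1369 + 0.0625 = 0.2716
B_4 = 1 / 0.2716 = 3.6819
Σp_3ᵢ² = 0.53² + 0.38² + 0.02² + 0.07² = 0.2809 + 0.1444 + 0.0004 + 0.0049 = 0.4306
B_3 = 1 / 0.4306 = 2.3223
Ranking by B (broadest → narrowest): species 4 (3.68) > species 2 (3.39) > species 3 (2.32)

species 4 > species 2 > species 3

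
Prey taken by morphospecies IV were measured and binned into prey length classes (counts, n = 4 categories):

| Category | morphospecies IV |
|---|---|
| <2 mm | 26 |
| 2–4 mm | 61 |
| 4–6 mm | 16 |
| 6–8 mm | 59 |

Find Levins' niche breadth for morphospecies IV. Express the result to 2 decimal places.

Proportions for morphospecies IV (n=162): 26/162=0.1605, 61/162=0.3765, 16/162=0.0988, 59/162=0.3642
Σpᵢ² = 0.1605² + 0.3765² + 0.0988² + 0.3642² = 0.025760 + 0.141752 + 0.009761 + 0.132642 = 0.309915
B = 1 / 0.309915 = 3.2267

3.23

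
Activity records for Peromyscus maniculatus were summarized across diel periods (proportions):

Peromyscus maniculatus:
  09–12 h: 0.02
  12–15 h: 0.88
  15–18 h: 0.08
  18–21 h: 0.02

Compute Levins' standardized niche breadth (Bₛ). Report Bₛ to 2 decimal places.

0.09

Σpᵢ² = 0.02² + 0.88² + 0.08² + 0.02² = 0.0004 + 0.7744 + 0.0064 + 0.0004 = 0.7816
B = 1 / 0.7816 = 1.2794
Bₛ = (B − 1)/(n − 1) = (1.2794 − 1)/(4 − 1) = 0.2794/3 = 0.0931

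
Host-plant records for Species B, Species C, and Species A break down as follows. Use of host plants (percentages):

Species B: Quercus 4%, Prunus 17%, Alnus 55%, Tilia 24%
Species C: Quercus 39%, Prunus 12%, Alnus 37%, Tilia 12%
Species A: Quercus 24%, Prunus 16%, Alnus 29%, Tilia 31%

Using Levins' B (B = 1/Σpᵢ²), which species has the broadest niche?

Convert percentages to proportions (divide by 100).
Σp_Bᵢ² = 0.04² + 0.17² + 0.55² + 0.24² = 0.0016 + 0.0289 + 0.3025 + 0.0576 = 0.3906
B_B = 1 / 0.3906 = 2.5602
Σp_Cᵢ² = 0.39² + 0.12² + 0.37² + 0.12² = 0.1521 + 0.0144 + 0.1369 + 0.0144 = 0.3178
B_C = 1 / 0.3178 = 3.1466
Σp_Aᵢ² = 0.24² + 0.16² + 0.29² + 0.31² = 0.0576 + 0.0256 + 0.0841 + 0.0961 = 0.2634
B_A = 1 / 0.2634 = 3.7965
Highest B → broadest niche (most generalist): Species A (B = 3.80).

Species A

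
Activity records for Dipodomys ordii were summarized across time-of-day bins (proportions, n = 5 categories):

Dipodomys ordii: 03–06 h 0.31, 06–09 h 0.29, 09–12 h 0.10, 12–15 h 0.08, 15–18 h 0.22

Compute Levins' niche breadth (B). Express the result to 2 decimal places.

Σpᵢ² = 0.31² + 0.29² + 0.10² + 0.08² + 0.22² = 0.0961 + 0.0841 + 0.0100 + 0.0064 + 0.0484 = 0.2450
B = 1 / 0.2450 = 4.0816

4.08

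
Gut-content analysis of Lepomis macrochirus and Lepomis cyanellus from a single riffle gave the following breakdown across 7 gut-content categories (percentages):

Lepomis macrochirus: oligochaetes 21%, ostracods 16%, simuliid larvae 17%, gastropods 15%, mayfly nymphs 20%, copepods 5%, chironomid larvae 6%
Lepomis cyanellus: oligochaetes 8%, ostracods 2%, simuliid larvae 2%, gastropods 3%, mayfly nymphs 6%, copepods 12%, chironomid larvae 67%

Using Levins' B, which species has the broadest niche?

Convert percentages to proportions (divide by 100).
Σp_macrᵢ² = 0.21² + 0.16² + 0.17² + 0.15² + 0.20² + 0.05² + 0.06² = 0.0441 + 0.0256 + 0.0289 + 0.0225 + 0.0400 + 0.0025 + 0.0036 = 0.1672
B_macr = 1 / 0.1672 = 5.9809
Σp_cyanᵢ² = 0.08² + 0.02² + 0.02² + 0.03² + 0.06² + 0.12² + 0.67² = 0.0064 + 0.0004 + 0.0004 + 0.0009 + 0.0036 + 0.0144 + 0.4489 = 0.4750
B_cyan = 1 / 0.4750 = 2.1053
Highest B → broadest niche (most generalist): Lepomis macrochirus (B = 5.98).

Lepomis macrochirus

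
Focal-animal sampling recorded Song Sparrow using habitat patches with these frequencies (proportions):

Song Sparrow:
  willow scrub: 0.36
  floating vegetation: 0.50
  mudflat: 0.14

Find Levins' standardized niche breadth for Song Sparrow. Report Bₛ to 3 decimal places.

0.753

Σpᵢ² = 0.36² + 0.50² + 0.14² = 0.1296 + 0.2500 + 0.0196 = 0.3992
B = 1 / 0.3992 = 2.50501
Bₛ = (B − 1)/(n − 1) = (2.50501 − 1)/(3 − 1) = 1.50501/2 = 0.75251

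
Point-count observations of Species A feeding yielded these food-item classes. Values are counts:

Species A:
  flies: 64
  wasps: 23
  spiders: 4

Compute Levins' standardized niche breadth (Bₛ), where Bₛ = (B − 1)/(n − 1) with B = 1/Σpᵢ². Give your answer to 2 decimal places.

Proportions for Species A (n=91): 64/91=0.7033, 23/91=0.2527, 4/91=0.0440
Σpᵢ² = 0.7033² + 0.2527² + 0.0440² = 0.494631 + 0.063857 + 0.001936 = 0.560424
B = 1 / 0.560424 = 1.7844
Bₛ = (B − 1)/(n − 1) = (1.7844 − 1)/(3 − 1) = 0.7844/2 = 0.3922

0.39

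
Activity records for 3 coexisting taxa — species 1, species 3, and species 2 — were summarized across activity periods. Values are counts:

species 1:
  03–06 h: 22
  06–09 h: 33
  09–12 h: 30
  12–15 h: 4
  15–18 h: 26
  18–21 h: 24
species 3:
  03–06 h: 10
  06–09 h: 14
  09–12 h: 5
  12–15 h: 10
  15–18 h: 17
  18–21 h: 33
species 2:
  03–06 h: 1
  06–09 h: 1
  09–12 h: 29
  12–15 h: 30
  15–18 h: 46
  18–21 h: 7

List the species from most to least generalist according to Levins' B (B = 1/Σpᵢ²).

species 1 > species 3 > species 2

Proportions for species 1 (n=139): 22/139=0.1583, 33/139=0.2374, 30/139=0.2158, 4/139=0.0288, 26/139=0.1871, 24/139=0.1727
Proportions for species 3 (n=89): 10/89=0.1124, 14/89=0.1573, 5/89=0.0562, 10/89=0.1124, 17/89=0.1910, 33/89=0.3708
Proportions for species 2 (n=114): 1/114=0.0088, 1/114=0.0088, 29/114=0.2544, 30/114=0.2632, 46/114=0.4035, 7/114=0.0614
Σp_1ᵢ² = 0.1583² + 0.2374² + 0.2158² + 0.0288² + 0.1871² + 0.1727² = 0.025059 + 0.056359 + 0.046570 + 0.000829 + 0.035006 + 0.029825 = 0.193648
B_1 = 1 / 0.193648 = 5.1640
Σp_3ᵢ² = 0.1124² + 0.1573² + 0.0562² + 0.1124² + 0.1910² + 0.3708² = 0.012634 + 0.024743 + 0.003158 + 0.012634 + 0.036481 + 0.137493 = 0.227143
B_3 = 1 / 0.227143 = 4.4025
Σp_2ᵢ² = 0.0088² + 0.0088² + 0.2544² + 0.2632² + 0.4035² + 0.0614² = 0.000077 + 0.000077 + 0.064719 + 0.069274 + 0.162812 + 0.003770 = 0.300729
B_2 = 1 / 0.300729 = 3.3253
Ranking by B (broadest → narrowest): species 1 (5.16) > species 3 (4.40) > species 2 (3.33)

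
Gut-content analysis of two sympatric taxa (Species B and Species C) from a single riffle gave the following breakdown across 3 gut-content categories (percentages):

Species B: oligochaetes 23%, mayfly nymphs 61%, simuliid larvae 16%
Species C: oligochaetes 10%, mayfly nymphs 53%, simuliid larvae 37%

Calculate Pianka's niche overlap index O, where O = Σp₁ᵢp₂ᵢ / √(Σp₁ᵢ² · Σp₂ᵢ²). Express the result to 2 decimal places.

0.92

Convert percentages to proportions (divide by 100).
Σ p₁ᵢp₂ᵢ = 0.0230 + 0.3233 + 0.0592 = 0.4055
Σp_1ᵢ² = 0.23² + 0.61² + 0.16² = 0.0529 + 0.3721 + 0.0256 = 0.4506
Σp_2ᵢ² = 0.10² + 0.53² + 0.37² = 0.0100 + 0.2809 + 0.1369 = 0.4278
O = 0.4055 / √(0.4506 × 0.4278) = 0.4055 / 0.43905 = 0.9236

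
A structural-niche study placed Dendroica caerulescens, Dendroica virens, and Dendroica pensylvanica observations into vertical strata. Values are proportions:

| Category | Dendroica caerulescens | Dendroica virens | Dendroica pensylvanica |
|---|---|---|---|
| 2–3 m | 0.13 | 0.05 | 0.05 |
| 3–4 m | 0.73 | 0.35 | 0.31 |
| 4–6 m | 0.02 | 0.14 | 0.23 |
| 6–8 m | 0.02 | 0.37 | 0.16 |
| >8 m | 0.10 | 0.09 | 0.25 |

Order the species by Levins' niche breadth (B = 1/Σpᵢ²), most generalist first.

Σp_caerᵢ² = 0.13² + 0.73² + 0.02² + 0.02² + 0.10² = 0.0169 + 0.5329 + 0.0004 + 0.0004 + 0.0100 = 0.5606
B_caer = 1 / 0.5606 = 1.7838
Σp_vireᵢ² = 0.05² + 0.35² + 0.14² + 0.37² + 0.09² = 0.0025 + 0.1225 + 0.0196 + 0.1369 + 0.0081 = 0.2896
B_vire = 1 / 0.2896 = 3.4530
Σp_pensᵢ² = 0.05² + 0.31² + 0.23² + 0.16² + 0.25² = 0.0025 + 0.0961 + 0.0529 + 0.0256 + 0.0625 = 0.2396
B_pens = 1 / 0.2396 = 4.1736
Ranking by B (broadest → narrowest): Dendroica pensylvanica (4.17) > Dendroica virens (3.45) > Dendroica caerulescens (1.78)

Dendroica pensylvanica > Dendroica virens > Dendroica caerulescens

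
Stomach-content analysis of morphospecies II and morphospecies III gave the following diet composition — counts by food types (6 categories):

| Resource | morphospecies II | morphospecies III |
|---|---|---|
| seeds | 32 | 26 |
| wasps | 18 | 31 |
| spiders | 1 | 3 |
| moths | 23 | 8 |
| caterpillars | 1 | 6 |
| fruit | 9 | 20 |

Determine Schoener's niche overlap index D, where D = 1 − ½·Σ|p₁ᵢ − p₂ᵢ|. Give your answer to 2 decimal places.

Proportions for morphospecies II (n=84): 32/84=0.3810, 18/84=0.2143, 1/84=0.0119, 23/84=0.2738, 1/84=0.0119, 9/84=0.1071
Proportions for morphospecies III (n=94): 26/94=0.2766, 31/94=0.3298, 3/94=0.0319, 8/94=0.0851, 6/94=0.0638, 20/94=0.2128
Σ|p₁ᵢ − p₂ᵢ| = 0.1044 + 0.1155 + 0.0200 + 0.1887 + 0.0519 + 0.1057 = 0.5862
D = 1 − ½ × 0.5862 = 1 − 0.29310 = 0.70690

0.71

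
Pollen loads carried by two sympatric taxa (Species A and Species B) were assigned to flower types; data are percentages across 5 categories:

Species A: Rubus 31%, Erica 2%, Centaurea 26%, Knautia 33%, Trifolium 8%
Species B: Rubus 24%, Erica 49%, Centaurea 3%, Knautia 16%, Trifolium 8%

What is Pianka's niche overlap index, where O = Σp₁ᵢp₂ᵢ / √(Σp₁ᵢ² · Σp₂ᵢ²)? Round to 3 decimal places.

Convert percentages to proportions (divide by 100).
Σ p₁ᵢp₂ᵢ = 0.0744 + 0.0098 + 0.0078 + 0.0528 + 0.0064 = 0.1512
Σp_1ᵢ² = 0.31² + 0.02² + 0.26² + 0.33² + 0.08² = 0.0961 + 0.0004 + 0.0676 + 0.1089 + 0.0064 = 0.2794
Σp_2ᵢ² = 0.24² + 0.49² + 0.03² + 0.16² + 0.08² = 0.0576 + 0.2401 + 0.0009 + 0.0256 + 0.0064 = 0.3306
O = 0.1512 / √(0.2794 × 0.3306) = 0.1512 / 0.303924 = 0.49749

0.497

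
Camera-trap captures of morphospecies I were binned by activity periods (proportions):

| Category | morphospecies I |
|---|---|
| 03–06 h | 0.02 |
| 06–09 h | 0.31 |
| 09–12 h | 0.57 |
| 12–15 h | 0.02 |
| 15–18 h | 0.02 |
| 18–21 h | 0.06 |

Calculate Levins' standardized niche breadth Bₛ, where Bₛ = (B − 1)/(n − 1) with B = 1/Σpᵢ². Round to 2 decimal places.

Σpᵢ² = 0.02² + 0.31² + 0.57² + 0.02² + 0.02² + 0.06² = 0.0004 + 0.0961 + 0.3249 + 0.0004 + 0.0004 + 0.0036 = 0.4258
B = 1 / 0.4258 = 2.3485
Bₛ = (B − 1)/(n − 1) = (2.3485 − 1)/(6 − 1) = 1.3485/5 = 0.2697

0.27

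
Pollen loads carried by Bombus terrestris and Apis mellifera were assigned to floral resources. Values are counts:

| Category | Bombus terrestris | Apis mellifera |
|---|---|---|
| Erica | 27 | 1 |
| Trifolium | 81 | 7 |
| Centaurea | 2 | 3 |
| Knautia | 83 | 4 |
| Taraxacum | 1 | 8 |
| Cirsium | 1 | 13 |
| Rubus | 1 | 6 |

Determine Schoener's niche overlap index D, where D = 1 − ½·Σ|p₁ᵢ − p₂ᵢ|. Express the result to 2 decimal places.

0.31

Proportions for Bombus terrestris (n=196): 27/196=0.1378, 81/196=0.4133, 2/196=0.0102, 83/196=0.4235, 1/196=0.0051, 1/196=0.0051, 1/196=0.0051
Proportions for Apis mellifera (n=42): 1/42=0.0238, 7/42=0.1667, 3/42=0.0714, 4/42=0.0952, 8/42=0.1905, 13/42=0.3095, 6/42=0.1429
Σ|p₁ᵢ − p₂ᵢ| = 0.1140 + 0.2466 + 0.0612 + 0.3283 + 0.1854 + 0.3044 + 0.1378 = 1.3777
D = 1 − ½ × 1.3777 = 1 − 0.68885 = 0.31115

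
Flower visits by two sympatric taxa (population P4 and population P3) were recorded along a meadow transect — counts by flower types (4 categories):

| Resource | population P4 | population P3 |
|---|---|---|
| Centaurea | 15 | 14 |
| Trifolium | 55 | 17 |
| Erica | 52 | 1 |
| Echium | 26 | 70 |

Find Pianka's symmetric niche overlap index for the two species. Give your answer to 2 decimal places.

Proportions for population P4 (n=148): 15/148=0.1014, 55/148=0.3716, 52/148=0.3514, 26/148=0.1757
Proportions for population P3 (n=102): 14/102=0.1373, 17/102=0.1667, 1/102=0.0098, 70/102=0.6863
Σ p₁ᵢp₂ᵢ = 0.013922 + 0.061946 + 0.003444 + 0.120583 = 0.199895
Σp_1ᵢ² = 0.1014² + 0.3716² + 0.3514² + 0.1757² = 0.010282 + 0.138087 + 0.123482 + 0.030870 = 0.302721
Σp_2ᵢ² = 0.1373² + 0.1667² + 0.0098² + 0.6863² = 0.018851 + 0.027789 + 0.000096 + 0.471008 = 0.517744
O = 0.199895 / √(0.302721 × 0.517744) = 0.199895 / 0.3958939 = 0.5049

0.50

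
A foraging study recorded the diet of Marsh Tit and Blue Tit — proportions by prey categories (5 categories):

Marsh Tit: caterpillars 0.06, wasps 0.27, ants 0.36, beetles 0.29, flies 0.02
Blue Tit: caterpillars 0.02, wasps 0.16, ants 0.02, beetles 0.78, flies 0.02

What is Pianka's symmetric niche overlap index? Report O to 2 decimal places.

Σ p₁ᵢp₂ᵢ = 0.0012 + 0.0432 + 0.0072 + 0.2262 + 0.0004 = 0.2782
Σp_1ᵢ² = 0.06² + 0.27² + 0.36² + 0.29² + 0.02² = 0.0036 + 0.0729 + 0.1296 + 0.0841 + 0.0004 = 0.2906
Σp_2ᵢ² = 0.02² + 0.16² + 0.02² + 0.78² + 0.02² = 0.0004 + 0.0256 + 0.0004 + 0.6084 + 0.0004 = 0.6352
O = 0.2782 / √(0.2906 × 0.6352) = 0.2782 / 0.42964 = 0.6475

0.65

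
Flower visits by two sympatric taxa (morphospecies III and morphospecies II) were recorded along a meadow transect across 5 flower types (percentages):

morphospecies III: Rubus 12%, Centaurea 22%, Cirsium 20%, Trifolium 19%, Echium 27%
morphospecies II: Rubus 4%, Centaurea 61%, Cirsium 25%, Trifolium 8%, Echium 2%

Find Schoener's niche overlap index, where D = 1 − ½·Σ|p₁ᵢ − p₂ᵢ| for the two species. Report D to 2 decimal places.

Convert percentages to proportions (divide by 100).
Σ|p₁ᵢ − p₂ᵢ| = 0.08 + 0.39 + 0.05 + 0.11 + 0.25 = 0.88
D = 1 − ½ × 0.88 = 1 − 0.440 = 0.5600

0.56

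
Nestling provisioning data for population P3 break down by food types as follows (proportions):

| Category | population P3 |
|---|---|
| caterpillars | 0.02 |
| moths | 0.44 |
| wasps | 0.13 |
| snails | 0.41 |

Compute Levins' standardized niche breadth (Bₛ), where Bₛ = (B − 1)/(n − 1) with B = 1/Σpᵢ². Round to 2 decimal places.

Σpᵢ² = 0.02² + 0.44² + 0.13² + 0.41² = 0.0004 + 0.1936 + 0.0169 + 0.1681 = 0.3790
B = 1 / 0.3790 = 2.6385
Bₛ = (B − 1)/(n − 1) = (2.6385 − 1)/(4 − 1) = 1.6385/3 = 0.5462

0.55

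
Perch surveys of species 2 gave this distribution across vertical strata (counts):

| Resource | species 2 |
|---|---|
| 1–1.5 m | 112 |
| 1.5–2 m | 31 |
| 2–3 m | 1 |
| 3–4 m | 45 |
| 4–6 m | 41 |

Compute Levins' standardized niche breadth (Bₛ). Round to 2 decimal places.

Proportions for species 2 (n=230): 112/230=0.4870, 31/230=0.1348, 1/230=0.0043, 45/230=0.1957, 41/230=0.1783
Σpᵢ² = 0.4870² + 0.1348² + 0.0043² + 0.1957² + 0.1783² = 0.237169 + 0.018171 + 0.000018 + 0.038298 + 0.031791 = 0.325447
B = 1 / 0.325447 = 3.0727
Bₛ = (B − 1)/(n − 1) = (3.0727 − 1)/(5 − 1) = 2.0727/4 = 0.5182

0.52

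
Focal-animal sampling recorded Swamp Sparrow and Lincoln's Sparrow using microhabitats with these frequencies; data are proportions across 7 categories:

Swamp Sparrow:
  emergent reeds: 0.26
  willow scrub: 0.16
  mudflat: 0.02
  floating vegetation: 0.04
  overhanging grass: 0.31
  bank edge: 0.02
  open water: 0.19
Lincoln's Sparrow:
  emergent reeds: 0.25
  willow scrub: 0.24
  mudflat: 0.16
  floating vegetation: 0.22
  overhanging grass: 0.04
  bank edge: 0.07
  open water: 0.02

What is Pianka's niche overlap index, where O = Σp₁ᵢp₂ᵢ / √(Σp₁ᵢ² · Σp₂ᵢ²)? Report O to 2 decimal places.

Σ p₁ᵢp₂ᵢ = 0.0650 + 0.0384 + 0.0032 + 0.0088 + 0.0124 + 0.0014 + 0.0038 = 0.1330
Σp_1ᵢ² = 0.26² + 0.16² + 0.02² + 0.04² + 0.31² + 0.02² + 0.19² = 0.0676 + 0.0256 + 0.0004 + 0.0016 + 0.0961 + 0.0004 + 0.0361 = 0.2278
Σp_2ᵢ² = 0.25² + 0.24² + 0.16² + 0.22² + 0.04² + 0.07² + 0.02² = 0.0625 + 0.0576 + 0.0256 + 0.0484 + 0.0016 + 0.0049 + 0.0004 = 0.2010
O = 0.1330 / √(0.2278 × 0.2010) = 0.1330 / 0.21398 = 0.6216

0.62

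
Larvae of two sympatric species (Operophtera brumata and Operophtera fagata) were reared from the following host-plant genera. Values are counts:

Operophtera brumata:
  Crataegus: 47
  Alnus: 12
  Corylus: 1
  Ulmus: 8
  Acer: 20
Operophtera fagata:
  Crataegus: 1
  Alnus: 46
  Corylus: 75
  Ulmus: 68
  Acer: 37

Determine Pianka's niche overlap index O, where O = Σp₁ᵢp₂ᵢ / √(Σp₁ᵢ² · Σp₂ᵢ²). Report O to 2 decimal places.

Proportions for Operophtera brumata (n=88): 47/88=0.5341, 12/88=0.1364, 1/88=0.0114, 8/88=0.0909, 20/88=0.2273
Proportions for Operophtera fagata (n=227): 1/227=0.0044, 46/227=0.2026, 75/227=0.3304, 68/227=0.2996, 37/227=0.1630
Σ p₁ᵢp₂ᵢ = 0.002350 + 0.027635 + 0.003767 + 0.027234 + 0.037050 = 0.098036
Σp_1ᵢ² = 0.5341² + 0.1364² + 0.0114² + 0.0909² + 0.2273² = 0.285263 + 0.018605 + 0.000130 + 0.008263 + 0.051665 = 0.363926
Σp_2ᵢ² = 0.0044² + 0.2026² + 0.3304² + 0.2996² + 0.1630² = 0.000019 + 0.041047 + 0.109164 + 0.089760 + 0.026569 = 0.266559
O = 0.098036 / √(0.363926 × 0.266559) = 0.098036 / 0.3114607 = 0.3148

0.31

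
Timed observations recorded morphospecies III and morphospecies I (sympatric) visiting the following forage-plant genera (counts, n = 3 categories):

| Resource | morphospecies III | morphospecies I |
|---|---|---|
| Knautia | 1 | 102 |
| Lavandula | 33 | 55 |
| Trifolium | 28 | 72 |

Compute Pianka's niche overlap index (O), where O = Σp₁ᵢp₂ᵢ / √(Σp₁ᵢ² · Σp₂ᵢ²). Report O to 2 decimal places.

Proportions for morphospecies III (n=62): 1/62=0.0161, 33/62=0.5323, 28/62=0.4516
Proportions for morphospecies I (n=229): 102/229=0.4454, 55/229=0.2402, 72/229=0.3144
Σ p₁ᵢp₂ᵢ = 0.007171 + 0.127858 + 0.141983 = 0.277012
Σp_1ᵢ² = 0.0161² + 0.5323² + 0.4516² = 0.000259 + 0.283343 + 0.203943 = 0.487545
Σp_2ᵢ² = 0.4454² + 0.2402² + 0.3144² = 0.198381 + 0.057696 + 0.098847 = 0.354924
O = 0.277012 / √(0.487545 × 0.354924) = 0.277012 / 0.4159825 = 0.6659

0.67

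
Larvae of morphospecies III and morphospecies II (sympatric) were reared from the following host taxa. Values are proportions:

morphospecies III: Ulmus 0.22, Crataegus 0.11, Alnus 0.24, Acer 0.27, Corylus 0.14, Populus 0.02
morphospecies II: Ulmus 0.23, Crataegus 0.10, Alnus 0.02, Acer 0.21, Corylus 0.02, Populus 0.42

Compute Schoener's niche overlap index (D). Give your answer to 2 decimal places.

0.59

Σ|p₁ᵢ − p₂ᵢ| = 0.01 + 0.01 + 0.22 + 0.06 + 0.12 + 0.40 = 0.82
D = 1 − ½ × 0.82 = 1 − 0.410 = 0.5900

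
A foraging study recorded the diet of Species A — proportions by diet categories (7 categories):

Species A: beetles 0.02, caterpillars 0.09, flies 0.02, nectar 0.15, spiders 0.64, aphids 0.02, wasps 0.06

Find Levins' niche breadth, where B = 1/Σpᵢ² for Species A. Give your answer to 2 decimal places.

Σpᵢ² = 0.02² + 0.09² + 0.02² + 0.15² + 0.64² + 0.02² + 0.06² = 0.0004 + 0.0081 + 0.0004 + 0.0225 + 0.4096 + 0.0004 + 0.0036 = 0.4450
B = 1 / 0.4450 = 2.2472

2.25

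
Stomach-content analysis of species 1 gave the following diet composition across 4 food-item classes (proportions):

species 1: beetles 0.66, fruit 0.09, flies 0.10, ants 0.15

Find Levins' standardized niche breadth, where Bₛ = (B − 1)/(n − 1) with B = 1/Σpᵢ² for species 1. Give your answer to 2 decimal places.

0.37

Σpᵢ² = 0.66² + 0.09² + 0.10² + 0.15² = 0.4356 + 0.0081 + 0.0100 + 0.0225 = 0.4762
B = 1 / 0.4762 = 2.1000
Bₛ = (B − 1)/(n − 1) = (2.1000 − 1)/(4 − 1) = 1.1000/3 = 0.3667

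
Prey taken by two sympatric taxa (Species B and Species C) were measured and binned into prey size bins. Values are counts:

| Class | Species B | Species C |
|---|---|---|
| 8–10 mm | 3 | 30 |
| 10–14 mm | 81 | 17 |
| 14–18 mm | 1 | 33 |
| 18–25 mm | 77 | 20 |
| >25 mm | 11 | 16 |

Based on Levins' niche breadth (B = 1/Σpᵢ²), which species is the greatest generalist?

Species C

Proportions for Species B (n=173): 3/173=0.0173, 81/173=0.4682, 1/173=0.0058, 77/173=0.4451, 11/173=0.0636
Proportions for Species C (n=116): 30/116=0.2586, 17/116=0.1466, 33/116=0.2845, 20/116=0.1724, 16/116=0.1379
Σp_Bᵢ² = 0.0173² + 0.4682² + 0.0058² + 0.4451² + 0.0636² = 0.000299 + 0.219211 + 0.000034 + 0.198114 + 0.004045 = 0.421703
B_B = 1 / 0.421703 = 2.3713
Σp_Cᵢ² = 0.2586² + 0.1466² + 0.2845² + 0.1724² + 0.1379² = 0.066874 + 0.021492 + 0.080940 + 0.029722 + 0.019016 = 0.218044
B_C = 1 / 0.218044 = 4.5862
Highest B → broadest niche (most generalist): Species C (B = 4.59).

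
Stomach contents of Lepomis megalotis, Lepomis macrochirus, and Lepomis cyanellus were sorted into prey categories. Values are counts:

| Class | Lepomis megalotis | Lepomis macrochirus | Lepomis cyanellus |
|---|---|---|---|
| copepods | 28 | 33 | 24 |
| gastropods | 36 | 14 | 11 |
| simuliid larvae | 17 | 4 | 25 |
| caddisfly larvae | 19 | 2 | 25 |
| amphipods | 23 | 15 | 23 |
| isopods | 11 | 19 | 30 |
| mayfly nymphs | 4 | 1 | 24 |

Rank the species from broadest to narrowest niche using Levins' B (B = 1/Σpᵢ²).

Proportions for Lepomis megalotis (n=138): 28/138=0.2029, 36/138=0.2609, 17/138=0.1232, 19/138=0.1377, 23/138=0.1667, 11/138=0.0797, 4/138=0.0290
Proportions for Lepomis macrochirus (n=88): 33/88=0.3750, 14/88=0.1591, 4/88=0.0455, 2/88=0.0227, 15/88=0.1705, 19/88=0.2159, 1/88=0.0114
Proportions for Lepomis cyanellus (n=162): 24/162=0.1481, 11/162=0.0679, 25/162=0.1543, 25/162=0.1543, 23/162=0.1420, 30/162=0.1852, 24/162=0.1481
Σp_megaᵢ² = 0.2029² + 0.2609² + 0.1232² + 0.1377² + 0.1667² + 0.0797² + 0.0290² = 0.041168 + 0.068069 + 0.015178 + 0.018961 + 0.027789 + 0.006352 + 0.000841 = 0.178358
B_mega = 1 / 0.178358 = 5.6067
Σp_macrᵢ² = 0.3750² + 0.1591² + 0.0455² + 0.0227² + 0.1705² + 0.2159² + 0.0114² = 0.140625 + 0.025313 + 0.002070 + 0.000515 + 0.029070 + 0.046613 + 0.000130 = 0.244336
B_macr = 1 / 0.244336 = 4.0927
Σp_cyanᵢ² = 0.1481² + 0.0679² + 0.1543² + 0.1543² + 0.1420² + 0.1852² + 0.1481² = 0.021934 + 0.004610 + 0.023808 + 0.023808 + 0.020164 + 0.034299 + 0.021934 = 0.150557
B_cyan = 1 / 0.150557 = 6.6420
Ranking by B (broadest → narrowest): Lepomis cyanellus (6.64) > Lepomis megalotis (5.61) > Lepomis macrochirus (4.09)

Lepomis cyanellus > Lepomis megalotis > Lepomis macrochirus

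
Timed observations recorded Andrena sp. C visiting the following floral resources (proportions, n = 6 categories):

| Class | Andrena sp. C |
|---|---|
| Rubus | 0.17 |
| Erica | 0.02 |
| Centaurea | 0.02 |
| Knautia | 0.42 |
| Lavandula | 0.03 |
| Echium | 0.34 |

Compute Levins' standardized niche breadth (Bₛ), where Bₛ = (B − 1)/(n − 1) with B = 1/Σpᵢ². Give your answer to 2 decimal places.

Σpᵢ² = 0.17² + 0.02² + 0.02² + 0.42² + 0.03² + 0.34² = 0.0289 + 0.0004 + 0.0004 + 0.1764 + 0.0009 + 0.1156 = 0.3226
B = 1 / 0.3226 = 3.0998
Bₛ = (B − 1)/(n − 1) = (3.0998 − 1)/(6 − 1) = 2.0998/5 = 0.4200

0.42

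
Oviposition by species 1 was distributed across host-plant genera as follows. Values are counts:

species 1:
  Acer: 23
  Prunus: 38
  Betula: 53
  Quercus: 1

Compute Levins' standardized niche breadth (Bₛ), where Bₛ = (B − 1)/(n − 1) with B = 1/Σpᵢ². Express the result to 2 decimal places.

0.59

Proportions for species 1 (n=115): 23/115=0.2000, 38/115=0.3304, 53/115=0.4609, 1/115=0.0087
Σpᵢ² = 0.2000² + 0.3304² + 0.4609² + 0.0087² = 0.040000 + 0.109164 + 0.212429 + 0.000076 = 0.361669
B = 1 / 0.361669 = 2.7650
Bₛ = (B − 1)/(n − 1) = (2.7650 − 1)/(4 − 1) = 1.7650/3 = 0.5883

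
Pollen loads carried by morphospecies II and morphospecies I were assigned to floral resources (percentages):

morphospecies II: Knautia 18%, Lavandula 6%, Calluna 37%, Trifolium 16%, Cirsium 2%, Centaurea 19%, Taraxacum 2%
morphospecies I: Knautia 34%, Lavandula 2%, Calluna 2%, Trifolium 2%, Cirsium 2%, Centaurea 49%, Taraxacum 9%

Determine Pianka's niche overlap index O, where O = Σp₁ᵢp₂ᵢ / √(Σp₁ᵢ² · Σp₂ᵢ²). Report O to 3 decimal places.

Convert percentages to proportions (divide by 100).
Σ p₁ᵢp₂ᵢ = 0.0612 + 0.0012 + 0.0074 + 0.0032 + 0.0004 + 0.0931 + 0.0018 = 0.1683
Σp_1ᵢ² = 0.18² + 0.06² + 0.37² + 0.16² + 0.02² + 0.19² + 0.02² = 0.0324 + 0.0036 + 0.1369 + 0.0256 + 0.0004 + 0.0361 + 0.0004 = 0.2354
Σp_2ᵢ² = 0.34² + 0.02² + 0.02² + 0.02² + 0.02² + 0.49² + 0.09² = 0.1156 + 0.0004 + 0.0004 + 0.0004 + 0.0004 + 0.2401 + 0.0081 = 0.3654
O = 0.1683 / √(0.2354 × 0.3654) = 0.1683 / 0.293283 = 0.57385

0.574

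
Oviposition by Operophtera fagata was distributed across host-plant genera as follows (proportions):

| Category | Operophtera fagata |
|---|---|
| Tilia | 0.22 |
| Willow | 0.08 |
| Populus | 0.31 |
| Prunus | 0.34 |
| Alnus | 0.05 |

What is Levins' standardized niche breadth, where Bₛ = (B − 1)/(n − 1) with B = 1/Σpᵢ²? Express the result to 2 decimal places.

0.68

Σpᵢ² = 0.22² + 0.08² + 0.31² + 0.34² + 0.05² = 0.0484 + 0.0064 + 0.0961 + 0.1156 + 0.0025 = 0.2690
B = 1 / 0.2690 = 3.7175
Bₛ = (B − 1)/(n − 1) = (3.7175 − 1)/(5 − 1) = 2.7175/4 = 0.6794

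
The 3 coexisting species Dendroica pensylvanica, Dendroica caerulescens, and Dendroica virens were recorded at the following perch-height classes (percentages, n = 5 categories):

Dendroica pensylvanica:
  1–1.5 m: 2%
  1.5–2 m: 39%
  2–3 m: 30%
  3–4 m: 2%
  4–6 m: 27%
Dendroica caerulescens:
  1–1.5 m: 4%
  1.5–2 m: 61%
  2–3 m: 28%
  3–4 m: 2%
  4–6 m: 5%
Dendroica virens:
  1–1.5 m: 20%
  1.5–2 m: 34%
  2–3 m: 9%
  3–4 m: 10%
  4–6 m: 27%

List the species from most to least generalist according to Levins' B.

Convert percentages to proportions (divide by 100).
Σp_pensᵢ² = 0.02² + 0.39² + 0.30² + 0.02² + 0.27² = 0.0004 + 0.1521 + 0.0900 + 0.0004 + 0.0729 = 0.3158
B_pens = 1 / 0.3158 = 3.1666
Σp_caerᵢ² = 0.04² + 0.61² + 0.28² + 0.02² + 0.05² = 0.0016 + 0.3721 + 0.0784 + 0.0004 + 0.0025 = 0.4550
B_caer = 1 / 0.4550 = 2.1978
Σp_vireᵢ² = 0.20² + 0.34² + 0.09² + 0.10² + 0.27² = 0.0400 + 0.1156 + 0.0081 + 0.0100 + 0.0729 = 0.2466
B_vire = 1 / 0.2466 = 4.0552
Ranking by B (broadest → narrowest): Dendroica virens (4.06) > Dendroica pensylvanica (3.17) > Dendroica caerulescens (2.20)

Dendroica virens > Dendroica pensylvanica > Dendroica caerulescens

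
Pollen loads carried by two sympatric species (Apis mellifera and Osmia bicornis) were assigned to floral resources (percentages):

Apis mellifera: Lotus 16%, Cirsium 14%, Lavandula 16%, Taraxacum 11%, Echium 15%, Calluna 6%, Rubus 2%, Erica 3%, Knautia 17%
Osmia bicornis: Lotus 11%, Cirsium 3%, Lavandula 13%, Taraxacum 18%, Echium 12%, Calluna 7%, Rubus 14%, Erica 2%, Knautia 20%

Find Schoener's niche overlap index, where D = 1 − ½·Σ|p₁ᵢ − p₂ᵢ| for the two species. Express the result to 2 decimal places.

0.77

Convert percentages to proportions (divide by 100).
Σ|p₁ᵢ − p₂ᵢ| = 0.05 + 0.11 + 0.03 + 0.07 + 0.03 + 0.01 + 0.12 + 0.01 + 0.03 = 0.46
D = 1 − ½ × 0.46 = 1 − 0.230 = 0.7700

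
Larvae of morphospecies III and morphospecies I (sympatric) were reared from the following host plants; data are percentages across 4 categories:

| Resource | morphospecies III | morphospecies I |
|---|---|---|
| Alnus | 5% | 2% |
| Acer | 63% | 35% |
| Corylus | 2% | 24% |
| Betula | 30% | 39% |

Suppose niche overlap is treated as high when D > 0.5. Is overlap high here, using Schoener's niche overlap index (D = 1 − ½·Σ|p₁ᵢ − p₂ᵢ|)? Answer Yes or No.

Yes

Convert percentages to proportions (divide by 100).
Σ|p₁ᵢ − p₂ᵢ| = 0.03 + 0.28 + 0.22 + 0.09 = 0.62
D = 1 − ½ × 0.62 = 1 − 0.310 = 0.6900
D = 0.6900 > 0.5 → Yes.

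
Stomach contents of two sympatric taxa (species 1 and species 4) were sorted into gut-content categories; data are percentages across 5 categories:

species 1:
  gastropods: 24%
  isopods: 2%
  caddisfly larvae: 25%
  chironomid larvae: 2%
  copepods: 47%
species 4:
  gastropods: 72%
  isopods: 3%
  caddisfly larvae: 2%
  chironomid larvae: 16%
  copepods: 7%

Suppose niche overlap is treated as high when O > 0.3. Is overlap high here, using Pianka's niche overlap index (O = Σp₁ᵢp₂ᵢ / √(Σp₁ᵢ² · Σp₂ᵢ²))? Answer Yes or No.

Yes

Convert percentages to proportions (divide by 100).
Σ p₁ᵢp₂ᵢ = 0.1728 + 0.0006 + 0.0050 + 0.0032 + 0.0329 = 0.2145
Σp_1ᵢ² = 0.24² + 0.02² + 0.25² + 0.02² + 0.47² = 0.0576 + 0.0004 + 0.0625 + 0.0004 + 0.2209 = 0.3418
Σp_2ᵢ² = 0.72² + 0.03² + 0.02² + 0.16² + 0.07² = 0.5184 + 0.0009 + 0.0004 + 0.0256 + 0.0049 = 0.5502
O = 0.2145 / √(0.3418 × 0.5502) = 0.2145 / 0.43366 = 0.4946
O = 0.4946 > 0.3 → Yes.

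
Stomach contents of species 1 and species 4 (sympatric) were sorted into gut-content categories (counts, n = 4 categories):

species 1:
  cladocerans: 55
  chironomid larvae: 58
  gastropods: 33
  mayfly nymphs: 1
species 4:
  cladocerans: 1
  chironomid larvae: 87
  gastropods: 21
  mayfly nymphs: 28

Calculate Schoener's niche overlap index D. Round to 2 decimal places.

0.56

Proportions for species 1 (n=147): 55/147=0.3741, 58/147=0.3946, 33/147=0.2245, 1/147=0.0068
Proportions for species 4 (n=137): 1/137=0.0073, 87/137=0.6350, 21/137=0.1533, 28/137=0.2044
Σ|p₁ᵢ − p₂ᵢ| = 0.3668 + 0.2404 + 0.0712 + 0.1976 = 0.8760
D = 1 − ½ × 0.8760 = 1 − 0.43800 = 0.56200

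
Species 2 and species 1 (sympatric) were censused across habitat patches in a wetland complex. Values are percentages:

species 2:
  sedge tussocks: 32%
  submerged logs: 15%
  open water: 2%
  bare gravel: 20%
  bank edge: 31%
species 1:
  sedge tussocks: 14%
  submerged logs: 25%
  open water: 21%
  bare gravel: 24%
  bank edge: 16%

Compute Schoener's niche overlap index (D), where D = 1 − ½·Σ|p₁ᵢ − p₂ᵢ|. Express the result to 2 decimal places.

Convert percentages to proportions (divide by 100).
Σ|p₁ᵢ − p₂ᵢ| = 0.18 + 0.10 + 0.19 + 0.04 + 0.15 = 0.66
D = 1 − ½ × 0.66 = 1 − 0.330 = 0.6700

0.67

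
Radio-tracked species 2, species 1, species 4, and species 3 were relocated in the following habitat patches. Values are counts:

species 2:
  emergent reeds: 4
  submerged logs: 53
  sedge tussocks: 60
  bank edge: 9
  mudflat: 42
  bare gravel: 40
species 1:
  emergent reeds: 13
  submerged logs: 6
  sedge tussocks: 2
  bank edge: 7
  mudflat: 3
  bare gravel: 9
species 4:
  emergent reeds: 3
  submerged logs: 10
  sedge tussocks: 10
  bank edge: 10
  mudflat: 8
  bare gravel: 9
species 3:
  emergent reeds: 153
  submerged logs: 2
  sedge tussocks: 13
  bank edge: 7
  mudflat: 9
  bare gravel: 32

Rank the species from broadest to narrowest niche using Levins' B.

Proportions for species 2 (n=208): 4/208=0.0192, 53/208=0.2548, 60/208=0.2885, 9/208=0.0433, 42/208=0.2019, 40/208=0.1923
Proportions for species 1 (n=40): 13/40=0.3250, 6/40=0.1500, 2/40=0.0500, 7/40=0.1750, 3/40=0.0750, 9/40=0.2250
Proportions for species 4 (n=50): 3/50=0.0600, 10/50=0.2000, 10/50=0.2000, 10/50=0.2000, 8/50=0.1600, 9/50=0.1800
Proportions for species 3 (n=216): 153/216=0.7083, 2/216=0.0093, 13/216=0.0602, 7/216=0.0324, 9/216=0.0417, 32/216=0.1481
Σp_2ᵢ² = 0.0192² + 0.2548² + 0.2885² + 0.0433² + 0.2019² + 0.1923² = 0.000369 + 0.064923 + 0.083232 + 0.001875 + 0.040764 + 0.036979 = 0.228142
B_2 = 1 / 0.228142 = 4.3832
Σp_1ᵢ² = 0.3250² + 0.1500² + 0.0500² + 0.1750² + 0.0750² + 0.2250² = 0.105625 + 0.022500 + 0.002500 + 0.030625 + 0.005625 + 0.050625 = 0.217500
B_1 = 1 / 0.217500 = 4.5977
Σp_4ᵢ² = 0.0600² + 0.2000² + 0.2000² + 0.2000² + 0.1600² + 0.1800² = 0.003600 + 0.040000 + 0.040000 + 0.040000 + 0.025600 + 0.032400 = 0.181600
B_4 = 1 / 0.181600 = 5.5066
Σp_3ᵢ² = 0.7083² + 0.0093² + 0.0602² + 0.0324² + 0.0417² + 0.1481² = 0.501689 + 0.000086 + 0.003624 + 0.001050 + 0.001739 + 0.021934 = 0.530122
B_3 = 1 / 0.530122 = 1.8864
Ranking by B (broadest → narrowest): species 4 (5.51) > species 1 (4.60) > species 2 (4.38) > species 3 (1.89)

species 4 > species 1 > species 2 > species 3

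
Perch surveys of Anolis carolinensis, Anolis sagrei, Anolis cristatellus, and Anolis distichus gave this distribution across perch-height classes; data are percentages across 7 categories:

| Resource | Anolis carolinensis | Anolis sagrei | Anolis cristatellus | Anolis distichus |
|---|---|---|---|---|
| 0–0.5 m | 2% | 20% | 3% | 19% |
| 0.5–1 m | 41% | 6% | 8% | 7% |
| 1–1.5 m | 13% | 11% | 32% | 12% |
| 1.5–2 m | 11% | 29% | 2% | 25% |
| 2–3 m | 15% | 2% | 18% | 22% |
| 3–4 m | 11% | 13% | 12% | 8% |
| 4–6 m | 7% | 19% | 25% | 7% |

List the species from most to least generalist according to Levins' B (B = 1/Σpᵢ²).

Convert percentages to proportions (divide by 100).
Σp_caroᵢ² = 0.02² + 0.41² + 0.13² + 0.11² + 0.15² + 0.11² + 0.07² = 0.0004 + 0.1681 + 0.0169 + 0.0121 + 0.0225 + 0.0121 + 0.0049 = 0.2370
B_caro = 1 / 0.2370 = 4.2194
Σp_sagrᵢ² = 0.20² + 0.06² + 0.11² + 0.29² + 0.02² + 0.13² + 0.19² = 0.0400 + 0.0036 + 0.0121 + 0.0841 + 0.0004 + 0.0169 + 0.0361 = 0.1932
B_sagr = 1 / 0.1932 = 5.1760
Σp_crisᵢ² = 0.03² + 0.08² + 0.32² + 0.02² + 0.18² + 0.12² + 0.25² = 0.0009 + 0.0064 + 0.1024 + 0.0004 + 0.0324 + 0.0144 + 0.0625 = 0.2194
B_cris = 1 / 0.2194 = 4.5579
Σp_distᵢ² = 0.19² + 0.07² + 0.12² + 0.25² + 0.22² + 0.08² + 0.07² = 0.0361 + 0.0049 + 0.0144 + 0.0625 + 0.0484 + 0.0064 + 0.0049 = 0.1776
B_dist = 1 / 0.1776 = 5.6306
Ranking by B (broadest → narrowest): Anolis distichus (5.63) > Anolis sagrei (5.18) > Anolis cristatellus (4.56) > Anolis carolinensis (4.22)

Anolis distichus > Anolis sagrei > Anolis cristatellus > Anolis carolinensis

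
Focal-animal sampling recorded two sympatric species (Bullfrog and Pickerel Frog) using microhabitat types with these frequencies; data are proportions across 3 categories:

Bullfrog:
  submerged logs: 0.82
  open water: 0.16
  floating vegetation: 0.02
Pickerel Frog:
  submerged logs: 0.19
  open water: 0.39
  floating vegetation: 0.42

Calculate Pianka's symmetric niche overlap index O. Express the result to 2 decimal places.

Σ p₁ᵢp₂ᵢ = 0.1558 + 0.0624 + 0.0084 = 0.2266
Σp_1ᵢ² = 0.82² + 0.16² + 0.02² = 0.6724 + 0.0256 + 0.0004 = 0.6984
Σp_2ᵢ² = 0.19² + 0.39² + 0.42² = 0.0361 + 0.1521 + 0.1764 = 0.3646
O = 0.2266 / √(0.6984 × 0.3646) = 0.2266 / 0.50462 = 0.4491

0.45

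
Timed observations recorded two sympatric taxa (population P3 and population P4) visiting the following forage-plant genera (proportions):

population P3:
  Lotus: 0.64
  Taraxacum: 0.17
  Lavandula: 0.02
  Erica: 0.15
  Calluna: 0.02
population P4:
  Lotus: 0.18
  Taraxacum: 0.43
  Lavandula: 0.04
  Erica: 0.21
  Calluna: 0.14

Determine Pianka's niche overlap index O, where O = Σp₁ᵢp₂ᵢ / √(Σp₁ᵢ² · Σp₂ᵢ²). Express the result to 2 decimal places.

0.62

Σ p₁ᵢp₂ᵢ = 0.1152 + 0.0731 + 0.0008 + 0.0315 + 0.0028 = 0.2234
Σp_1ᵢ² = 0.64² + 0.17² + 0.02² + 0.15² + 0.02² = 0.4096 + 0.0289 + 0.0004 + 0.0225 + 0.0004 = 0.4618
Σp_2ᵢ² = 0.18² + 0.43² + 0.04² + 0.21² + 0.14² = 0.0324 + 0.1849 + 0.0016 + 0.0441 + 0.0196 = 0.2826
O = 0.2234 / √(0.4618 × 0.2826) = 0.2234 / 0.36125 = 0.6184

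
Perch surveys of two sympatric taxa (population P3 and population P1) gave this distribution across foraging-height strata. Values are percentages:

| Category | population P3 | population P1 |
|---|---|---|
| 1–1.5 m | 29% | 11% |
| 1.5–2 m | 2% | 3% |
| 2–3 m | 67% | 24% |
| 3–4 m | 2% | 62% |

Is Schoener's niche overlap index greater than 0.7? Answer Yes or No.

No

Convert percentages to proportions (divide by 100).
Σ|p₁ᵢ − p₂ᵢ| = 0.18 + 0.01 + 0.43 + 0.60 = 1.22
D = 1 − ½ × 1.22 = 1 − 0.610 = 0.3900
D = 0.3900 < 0.7 → No.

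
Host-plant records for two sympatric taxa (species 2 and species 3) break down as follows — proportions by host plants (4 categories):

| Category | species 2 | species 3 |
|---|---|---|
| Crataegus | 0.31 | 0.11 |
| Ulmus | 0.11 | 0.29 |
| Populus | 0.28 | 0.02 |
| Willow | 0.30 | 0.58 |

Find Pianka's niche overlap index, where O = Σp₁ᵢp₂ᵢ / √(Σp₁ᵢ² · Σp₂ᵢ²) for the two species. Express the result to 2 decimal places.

Σ p₁ᵢp₂ᵢ = 0.0341 + 0.0319 + 0.0056 + 0.1740 = 0.2456
Σp_1ᵢ² = 0.31² + 0.11² + 0.28² + 0.30² = 0.0961 + 0.0121 + 0.0784 + 0.0900 = 0.2766
Σp_2ᵢ² = 0.11² + 0.29² + 0.02² + 0.58² = 0.0121 + 0.0841 + 0.0004 + 0.3364 = 0.4330
O = 0.2456 / √(0.2766 × 0.4330) = 0.2456 / 0.34607 = 0.7097

0.71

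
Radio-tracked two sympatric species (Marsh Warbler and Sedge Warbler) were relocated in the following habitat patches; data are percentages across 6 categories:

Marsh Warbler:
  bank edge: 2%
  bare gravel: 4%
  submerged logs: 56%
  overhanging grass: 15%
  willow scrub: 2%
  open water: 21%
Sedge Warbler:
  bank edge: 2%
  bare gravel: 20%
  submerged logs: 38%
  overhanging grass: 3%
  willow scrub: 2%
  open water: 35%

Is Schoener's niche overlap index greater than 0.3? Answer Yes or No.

Convert percentages to proportions (divide by 100).
Σ|p₁ᵢ − p₂ᵢ| = 0.00 + 0.16 + 0.18 + 0.12 + 0.00 + 0.14 = 0.60
D = 1 − ½ × 0.60 = 1 − 0.300 = 0.7000
D = 0.7000 > 0.3 → Yes.

Yes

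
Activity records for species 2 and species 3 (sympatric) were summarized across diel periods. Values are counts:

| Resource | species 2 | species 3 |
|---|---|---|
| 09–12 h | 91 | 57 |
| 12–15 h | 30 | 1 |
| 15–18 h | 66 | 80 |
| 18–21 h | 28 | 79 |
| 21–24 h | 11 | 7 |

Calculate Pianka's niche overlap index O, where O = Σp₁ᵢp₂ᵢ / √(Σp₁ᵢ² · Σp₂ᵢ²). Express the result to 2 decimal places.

Proportions for species 2 (n=226): 91/226=0.4027, 30/226=0.1327, 66/226=0.2920, 28/226=0.1239, 11/226=0.0487
Proportions for species 3 (n=224): 57/224=0.2545, 1/224=0.0045, 80/224=0.3571, 79/224=0.3527, 7/224=0.0313
Σ p₁ᵢp₂ᵢ = 0.102487 + 0.000597 + 0.104273 + 0.043700 + 0.001524 = 0.252581
Σp_1ᵢ² = 0.4027² + 0.1327² + 0.2920² + 0.1239² + 0.0487² = 0.162167 + 0.017609 + 0.085264 + 0.015351 + 0.002372 = 0.282763
Σp_2ᵢ² = 0.2545² + 0.0045² + 0.3571² + 0.3527² + 0.0313² = 0.064770 + 0.000020 + 0.127520 + 0.124397 + 0.000980 = 0.317687
O = 0.252581 / √(0.282763 × 0.317687) = 0.252581 / 0.2997167 = 0.8427

0.84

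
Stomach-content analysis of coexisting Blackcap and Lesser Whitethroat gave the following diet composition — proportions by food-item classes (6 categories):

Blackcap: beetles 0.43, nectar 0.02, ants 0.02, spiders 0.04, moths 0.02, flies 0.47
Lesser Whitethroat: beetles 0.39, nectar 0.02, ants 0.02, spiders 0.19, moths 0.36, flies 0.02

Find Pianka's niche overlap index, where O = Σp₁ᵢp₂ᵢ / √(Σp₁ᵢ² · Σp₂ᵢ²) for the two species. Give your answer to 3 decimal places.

0.534

Σ p₁ᵢp₂ᵢ = 0.1677 + 0.0004 + 0.0004 + 0.0076 + 0.0072 + 0.0094 = 0.1927
Σp_1ᵢ² = 0.43² + 0.02² + 0.02² + 0.04² + 0.02² + 0.47² = 0.1849 + 0.0004 + 0.0004 + 0.0016 + 0.0004 + 0.2209 = 0.4086
Σp_2ᵢ² = 0.39² + 0.02² + 0.02² + 0.19² + 0.36² + 0.02² = 0.1521 + 0.0004 + 0.0004 + 0.0361 + 0.1296 + 0.0004 = 0.3190
O = 0.1927 / √(0.4086 × 0.3190) = 0.1927 / 0.361031 = 0.53375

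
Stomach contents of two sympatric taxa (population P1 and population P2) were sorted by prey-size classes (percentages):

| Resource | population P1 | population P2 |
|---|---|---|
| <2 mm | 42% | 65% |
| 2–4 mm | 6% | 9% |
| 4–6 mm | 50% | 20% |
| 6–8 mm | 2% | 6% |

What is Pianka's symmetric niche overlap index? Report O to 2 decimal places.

0.84

Convert percentages to proportions (divide by 100).
Σ p₁ᵢp₂ᵢ = 0.2730 + 0.0054 + 0.1000 + 0.0012 = 0.3796
Σp_1ᵢ² = 0.42² + 0.06² + 0.50² + 0.02² = 0.1764 + 0.0036 + 0.2500 + 0.0004 = 0.4304
Σp_2ᵢ² = 0.65² + 0.09² + 0.20² + 0.06² = 0.4225 + 0.0081 + 0.0400 + 0.0036 = 0.4742
O = 0.3796 / √(0.4304 × 0.4742) = 0.3796 / 0.45177 = 0.8403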